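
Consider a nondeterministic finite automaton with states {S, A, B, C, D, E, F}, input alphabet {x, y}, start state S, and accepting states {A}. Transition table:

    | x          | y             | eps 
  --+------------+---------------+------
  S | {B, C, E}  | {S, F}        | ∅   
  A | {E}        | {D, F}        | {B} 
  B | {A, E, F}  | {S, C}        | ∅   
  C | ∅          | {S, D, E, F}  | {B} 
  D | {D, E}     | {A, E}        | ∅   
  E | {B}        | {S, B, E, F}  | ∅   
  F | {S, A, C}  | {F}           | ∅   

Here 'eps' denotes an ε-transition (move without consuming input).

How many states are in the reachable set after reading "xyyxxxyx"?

7

Start in {S}.
Read 'x': S→{B, C, E}; now {B, C, E}.
Read 'y': B→{S, C}, C→{S, D, E, F}, E→{S, B, E, F}; now {S, B, C, D, E, F}.
Read 'y': S→{S, F}, B→{S, C}, C→{S, D, E, F}, D→{A, E}, E→{S, B, E, F}, F→{F}; now {S, A, B, C, D, E, F}.
Read 'x': S→{B, C, E}, A→{E}, B→{A, E, F}, C→∅, D→{D, E}, E→{B}, F→{S, A, C}; now {S, A, B, C, D, E, F}.
Read 'x': S→{B, C, E}, A→{E}, B→{A, E, F}, C→∅, D→{D, E}, E→{B}, F→{S, A, C}; now {S, A, B, C, D, E, F}.
Read 'x': S→{B, C, E}, A→{E}, B→{A, E, F}, C→∅, D→{D, E}, E→{B}, F→{S, A, C}; now {S, A, B, C, D, E, F}.
Read 'y': S→{S, F}, A→{D, F}, B→{S, C}, C→{S, D, E, F}, D→{A, E}, E→{S, B, E, F}, F→{F}; now {S, A, B, C, D, E, F}.
Read 'x': S→{B, C, E}, A→{E}, B→{A, E, F}, C→∅, D→{D, E}, E→{B}, F→{S, A, C}; now {S, A, B, C, D, E, F}.
That set has 7 states.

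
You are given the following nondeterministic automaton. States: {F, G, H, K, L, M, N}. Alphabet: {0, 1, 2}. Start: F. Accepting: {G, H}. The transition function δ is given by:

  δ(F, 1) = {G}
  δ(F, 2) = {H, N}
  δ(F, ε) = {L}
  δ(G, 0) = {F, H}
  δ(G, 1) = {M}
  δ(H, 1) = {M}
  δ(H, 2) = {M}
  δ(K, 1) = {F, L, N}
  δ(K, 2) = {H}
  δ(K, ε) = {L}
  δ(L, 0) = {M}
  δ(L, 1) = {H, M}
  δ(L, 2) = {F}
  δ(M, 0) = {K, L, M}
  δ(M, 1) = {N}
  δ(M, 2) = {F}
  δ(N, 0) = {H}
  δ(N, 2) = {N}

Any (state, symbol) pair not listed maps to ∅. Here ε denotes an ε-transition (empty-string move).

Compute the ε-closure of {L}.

{L}

Begin with {L}.
No ε-moves leave this set, so the closure equals the set itself.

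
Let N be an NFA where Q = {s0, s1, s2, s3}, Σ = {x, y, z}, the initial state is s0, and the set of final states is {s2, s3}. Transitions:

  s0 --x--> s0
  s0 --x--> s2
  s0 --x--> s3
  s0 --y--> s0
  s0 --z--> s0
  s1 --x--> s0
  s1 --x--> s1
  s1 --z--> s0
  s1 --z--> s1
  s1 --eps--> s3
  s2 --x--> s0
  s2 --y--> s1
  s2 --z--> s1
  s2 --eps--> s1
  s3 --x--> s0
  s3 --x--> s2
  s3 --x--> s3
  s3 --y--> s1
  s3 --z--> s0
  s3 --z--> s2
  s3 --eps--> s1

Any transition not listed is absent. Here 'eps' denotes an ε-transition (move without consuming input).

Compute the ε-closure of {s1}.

Begin with {s1}.
ε-move s1 → s3; add s3.

{s1, s3}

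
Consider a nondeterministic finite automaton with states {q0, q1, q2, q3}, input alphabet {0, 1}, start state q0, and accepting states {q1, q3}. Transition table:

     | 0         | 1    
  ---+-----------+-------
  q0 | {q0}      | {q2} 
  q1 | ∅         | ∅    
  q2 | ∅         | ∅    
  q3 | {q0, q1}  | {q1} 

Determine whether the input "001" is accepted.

Start in {q0}.
Read '0': {q0} → {q0}.
Read '0': {q0} → {q0}.
Read '1': {q0} → {q2}.
The final set {q2} contains no accepting state.

No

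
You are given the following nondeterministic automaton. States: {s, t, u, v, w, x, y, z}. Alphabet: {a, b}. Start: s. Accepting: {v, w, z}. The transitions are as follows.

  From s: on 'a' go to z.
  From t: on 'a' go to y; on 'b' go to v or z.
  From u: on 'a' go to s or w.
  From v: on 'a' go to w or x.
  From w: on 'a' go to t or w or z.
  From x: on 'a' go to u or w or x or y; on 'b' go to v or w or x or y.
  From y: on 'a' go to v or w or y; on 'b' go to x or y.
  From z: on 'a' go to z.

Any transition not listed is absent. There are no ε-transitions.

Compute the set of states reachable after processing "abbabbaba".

∅

Start in {s}.
Read 'a': s→{z}; now {z}.
Read 'b': z→∅; now ∅.
The set is empty and remains empty for the remaining 7 symbols.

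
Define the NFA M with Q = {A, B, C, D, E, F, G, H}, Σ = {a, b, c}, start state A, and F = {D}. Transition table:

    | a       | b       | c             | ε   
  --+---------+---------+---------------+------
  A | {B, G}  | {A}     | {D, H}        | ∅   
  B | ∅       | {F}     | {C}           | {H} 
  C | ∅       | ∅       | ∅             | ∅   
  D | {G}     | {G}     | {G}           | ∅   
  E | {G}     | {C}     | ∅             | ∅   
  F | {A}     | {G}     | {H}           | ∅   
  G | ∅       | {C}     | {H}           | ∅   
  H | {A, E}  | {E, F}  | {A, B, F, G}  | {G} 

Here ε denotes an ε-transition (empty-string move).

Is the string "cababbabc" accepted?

No

Start in {A}.
Read 'c': A→{D, H}; union {D, H}; ε-closure = {D, G, H}.
Read 'a': D→{G}, G→∅, H→{A, E}; now {A, E, G}.
Read 'b': A→{A}, E→{C}, G→{C}; now {A, C}.
Read 'a': A→{B, G}, C→∅; union {B, G}; ε-closure = {B, G, H}.
Read 'b': B→{F}, G→{C}, H→{E, F}; now {C, E, F}.
Read 'b': C→∅, E→{C}, F→{G}; now {C, G}.
Read 'a': C→∅, G→∅; now ∅.
The set is empty and remains empty for the remaining 2 symbols.
The final set ∅ contains no accepting state.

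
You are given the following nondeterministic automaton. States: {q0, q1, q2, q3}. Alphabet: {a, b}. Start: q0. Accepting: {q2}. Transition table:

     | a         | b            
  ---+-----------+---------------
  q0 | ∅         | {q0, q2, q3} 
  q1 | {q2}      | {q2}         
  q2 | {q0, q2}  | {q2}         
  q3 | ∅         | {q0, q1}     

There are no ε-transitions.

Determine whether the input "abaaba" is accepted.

Start in {q0}.
Read 'a': {q0} → ∅.
The set is empty and remains empty for the remaining 5 symbols.
The final set ∅ contains no accepting state.

No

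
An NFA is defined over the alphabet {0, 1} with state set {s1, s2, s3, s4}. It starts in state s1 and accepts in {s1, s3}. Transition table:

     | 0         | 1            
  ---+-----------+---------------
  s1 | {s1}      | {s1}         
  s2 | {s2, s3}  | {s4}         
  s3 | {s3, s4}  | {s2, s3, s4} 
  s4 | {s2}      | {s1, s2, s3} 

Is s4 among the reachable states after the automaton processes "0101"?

No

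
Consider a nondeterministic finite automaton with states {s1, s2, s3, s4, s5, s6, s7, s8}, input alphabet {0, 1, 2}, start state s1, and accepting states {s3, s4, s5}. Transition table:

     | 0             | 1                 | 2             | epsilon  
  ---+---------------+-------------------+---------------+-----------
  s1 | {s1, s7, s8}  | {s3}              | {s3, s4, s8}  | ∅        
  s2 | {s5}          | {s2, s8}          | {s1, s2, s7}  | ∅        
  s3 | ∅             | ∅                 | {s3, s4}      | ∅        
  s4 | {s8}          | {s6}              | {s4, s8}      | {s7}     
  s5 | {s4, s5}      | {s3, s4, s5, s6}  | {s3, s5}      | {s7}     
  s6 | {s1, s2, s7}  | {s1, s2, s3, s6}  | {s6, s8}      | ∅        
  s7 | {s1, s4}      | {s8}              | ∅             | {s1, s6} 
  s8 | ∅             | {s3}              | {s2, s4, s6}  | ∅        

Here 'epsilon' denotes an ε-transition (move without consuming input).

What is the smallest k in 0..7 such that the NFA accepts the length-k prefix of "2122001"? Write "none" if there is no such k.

Start in {s1}.
Read '2': {s1} → {s1, s3, s4, s6, s7, s8}.
None of the earlier sets intersect F, but {s1, s3, s4, s6, s7, s8} does.

1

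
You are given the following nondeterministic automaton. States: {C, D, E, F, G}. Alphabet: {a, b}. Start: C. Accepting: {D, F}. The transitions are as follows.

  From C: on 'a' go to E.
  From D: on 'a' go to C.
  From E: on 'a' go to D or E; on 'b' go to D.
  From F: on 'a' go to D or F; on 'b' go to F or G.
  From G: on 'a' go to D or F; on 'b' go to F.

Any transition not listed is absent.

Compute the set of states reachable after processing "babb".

Start in {C}.
Read 'b': C→∅; now ∅.
The set is empty and remains empty for the remaining 3 symbols.

∅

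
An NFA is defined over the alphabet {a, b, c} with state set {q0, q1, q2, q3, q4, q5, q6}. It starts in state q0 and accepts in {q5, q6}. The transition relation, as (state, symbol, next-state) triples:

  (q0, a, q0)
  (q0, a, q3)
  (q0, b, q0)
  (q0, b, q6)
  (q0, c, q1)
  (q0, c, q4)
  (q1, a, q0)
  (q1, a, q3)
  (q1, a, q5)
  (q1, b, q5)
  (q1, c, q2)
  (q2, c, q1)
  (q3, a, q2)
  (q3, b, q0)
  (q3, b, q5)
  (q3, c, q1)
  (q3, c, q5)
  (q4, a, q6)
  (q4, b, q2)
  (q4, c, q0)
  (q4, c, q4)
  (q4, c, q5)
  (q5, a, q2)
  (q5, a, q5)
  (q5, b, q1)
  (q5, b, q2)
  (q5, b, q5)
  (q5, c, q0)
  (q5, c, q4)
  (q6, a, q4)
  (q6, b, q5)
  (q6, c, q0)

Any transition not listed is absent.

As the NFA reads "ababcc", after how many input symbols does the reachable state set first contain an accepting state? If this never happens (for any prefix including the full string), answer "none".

2

Start in {q0}.
Read 'a': q0→{q0, q3}; now {q0, q3}.
Read 'b': q0→{q0, q6}, q3→{q0, q5}; now {q0, q5, q6}.
None of the earlier sets intersect F, but {q0, q5, q6} does.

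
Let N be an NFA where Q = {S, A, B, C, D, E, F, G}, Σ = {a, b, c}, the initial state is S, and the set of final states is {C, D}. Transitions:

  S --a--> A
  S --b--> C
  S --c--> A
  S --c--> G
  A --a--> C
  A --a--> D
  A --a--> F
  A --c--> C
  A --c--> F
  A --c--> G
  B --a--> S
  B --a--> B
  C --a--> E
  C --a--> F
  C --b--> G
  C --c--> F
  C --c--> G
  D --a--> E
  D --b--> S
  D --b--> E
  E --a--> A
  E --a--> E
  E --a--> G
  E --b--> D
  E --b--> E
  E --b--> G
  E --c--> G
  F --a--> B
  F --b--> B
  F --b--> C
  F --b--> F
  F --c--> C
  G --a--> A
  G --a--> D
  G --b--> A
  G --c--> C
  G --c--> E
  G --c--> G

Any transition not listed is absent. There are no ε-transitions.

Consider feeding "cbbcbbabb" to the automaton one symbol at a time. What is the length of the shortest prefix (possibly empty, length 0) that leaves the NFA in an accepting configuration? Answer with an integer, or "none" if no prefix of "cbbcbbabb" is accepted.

none

Start in {S}.
Read 'c': {S} → {A, G}.
Read 'b': {A, G} → {A}.
Read 'b': {A} → ∅.
The set is empty and remains empty for the remaining 6 symbols.
No reachable set along the way intersects F.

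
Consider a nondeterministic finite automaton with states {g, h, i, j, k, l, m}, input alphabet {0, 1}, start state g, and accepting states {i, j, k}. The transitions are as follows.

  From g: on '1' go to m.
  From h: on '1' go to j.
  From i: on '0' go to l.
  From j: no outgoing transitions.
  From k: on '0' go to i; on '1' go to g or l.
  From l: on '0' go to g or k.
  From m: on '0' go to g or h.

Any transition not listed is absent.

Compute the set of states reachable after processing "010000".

Start in {g}.
Read '0': {g} → ∅.
The set is empty and remains empty for the remaining 5 symbols.

∅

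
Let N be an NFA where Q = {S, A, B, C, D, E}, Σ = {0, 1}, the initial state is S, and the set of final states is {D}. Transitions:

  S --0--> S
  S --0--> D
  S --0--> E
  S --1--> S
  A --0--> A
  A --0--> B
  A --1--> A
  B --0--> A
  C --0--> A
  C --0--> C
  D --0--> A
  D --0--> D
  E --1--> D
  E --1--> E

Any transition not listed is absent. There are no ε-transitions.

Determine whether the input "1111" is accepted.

No

Start in {S}.
Read '1': {S} → {S}.
Read '1': {S} → {S}.
Read '1': {S} → {S}.
Read '1': {S} → {S}.
The final set {S} contains no accepting state.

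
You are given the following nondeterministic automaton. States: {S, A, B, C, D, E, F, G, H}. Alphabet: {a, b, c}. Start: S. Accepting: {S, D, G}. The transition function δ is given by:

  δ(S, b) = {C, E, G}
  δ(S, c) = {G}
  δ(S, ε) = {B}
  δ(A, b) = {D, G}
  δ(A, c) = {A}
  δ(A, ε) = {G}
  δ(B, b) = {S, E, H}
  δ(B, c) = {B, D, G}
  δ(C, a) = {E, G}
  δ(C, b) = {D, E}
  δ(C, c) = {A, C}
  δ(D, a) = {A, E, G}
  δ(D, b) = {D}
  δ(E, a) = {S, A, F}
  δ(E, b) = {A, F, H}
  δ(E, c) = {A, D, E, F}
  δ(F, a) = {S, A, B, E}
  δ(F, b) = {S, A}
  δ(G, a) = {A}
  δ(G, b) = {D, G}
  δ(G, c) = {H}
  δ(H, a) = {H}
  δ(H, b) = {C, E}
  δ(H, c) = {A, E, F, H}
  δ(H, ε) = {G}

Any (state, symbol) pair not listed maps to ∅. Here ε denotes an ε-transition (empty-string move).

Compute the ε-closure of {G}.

Begin with {G}.
No ε-moves leave this set, so the closure equals the set itself.

{G}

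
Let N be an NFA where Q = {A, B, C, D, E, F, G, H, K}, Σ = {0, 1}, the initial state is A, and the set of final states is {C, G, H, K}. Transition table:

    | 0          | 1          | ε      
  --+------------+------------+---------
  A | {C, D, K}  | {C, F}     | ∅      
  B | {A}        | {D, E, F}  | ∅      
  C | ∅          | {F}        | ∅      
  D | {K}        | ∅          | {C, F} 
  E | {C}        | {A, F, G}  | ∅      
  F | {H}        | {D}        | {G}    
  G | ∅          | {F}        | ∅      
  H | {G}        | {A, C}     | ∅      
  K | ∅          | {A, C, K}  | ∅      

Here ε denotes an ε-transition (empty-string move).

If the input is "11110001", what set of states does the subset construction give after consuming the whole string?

Start in {A}.
Read '1': A→{C, F}; union {C, F}; ε-closure = {C, F, G}.
Read '1': C→{F}, F→{D}, G→{F}; union {D, F}; ε-closure = {C, D, F, G}.
Read '1': C→{F}, D→∅, F→{D}, G→{F}; union {D, F}; ε-closure = {C, D, F, G}.
Read '1': C→{F}, D→∅, F→{D}, G→{F}; union {D, F}; ε-closure = {C, D, F, G}.
Read '0': C→∅, D→{K}, F→{H}, G→∅; now {H, K}.
Read '0': H→{G}, K→∅; now {G}.
Read '0': G→∅; now ∅.
The set is empty and remains empty for the remaining 1 symbol.

∅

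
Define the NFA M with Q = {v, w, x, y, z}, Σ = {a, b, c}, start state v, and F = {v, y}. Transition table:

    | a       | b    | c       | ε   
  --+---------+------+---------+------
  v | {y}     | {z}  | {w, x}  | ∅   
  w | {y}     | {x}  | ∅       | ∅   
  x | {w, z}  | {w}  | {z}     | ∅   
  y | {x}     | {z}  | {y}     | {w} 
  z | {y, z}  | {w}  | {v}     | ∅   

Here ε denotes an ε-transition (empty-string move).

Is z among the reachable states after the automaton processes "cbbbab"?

Start in {v}.
Read 'c': v→{w, x}; now {w, x}.
Read 'b': w→{x}, x→{w}; now {w, x}.
Read 'b': w→{x}, x→{w}; now {w, x}.
Read 'b': w→{x}, x→{w}; now {w, x}.
Read 'a': w→{y}, x→{w, z}; now {w, y, z}.
Read 'b': w→{x}, y→{z}, z→{w}; now {w, x, z}.
State z is in {w, x, z}.

Yes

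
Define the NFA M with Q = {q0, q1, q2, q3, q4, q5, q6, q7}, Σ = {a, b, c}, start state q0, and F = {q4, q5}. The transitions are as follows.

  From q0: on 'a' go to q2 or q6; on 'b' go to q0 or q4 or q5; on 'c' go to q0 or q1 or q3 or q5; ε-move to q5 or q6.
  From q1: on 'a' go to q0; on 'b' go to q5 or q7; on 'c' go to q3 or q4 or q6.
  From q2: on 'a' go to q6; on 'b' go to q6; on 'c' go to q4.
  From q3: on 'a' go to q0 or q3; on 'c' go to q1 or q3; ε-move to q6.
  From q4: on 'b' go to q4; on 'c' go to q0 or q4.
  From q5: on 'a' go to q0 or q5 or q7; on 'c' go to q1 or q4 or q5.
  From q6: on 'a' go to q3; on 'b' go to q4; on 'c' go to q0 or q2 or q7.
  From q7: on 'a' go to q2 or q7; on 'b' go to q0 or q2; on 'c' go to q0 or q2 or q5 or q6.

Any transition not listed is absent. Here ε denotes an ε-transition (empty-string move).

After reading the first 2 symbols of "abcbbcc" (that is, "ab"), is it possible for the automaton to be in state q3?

No

Start: ε-closure({q0}) = {q0, q5, q6}.
Read 'a': {q0, q5, q6} → {q0, q2, q3, q5, q6, q7}.
Read 'b': {q0, q2, q3, q5, q6, q7} → {q0, q2, q4, q5, q6}.
State q3 is not in {q0, q2, q4, q5, q6}.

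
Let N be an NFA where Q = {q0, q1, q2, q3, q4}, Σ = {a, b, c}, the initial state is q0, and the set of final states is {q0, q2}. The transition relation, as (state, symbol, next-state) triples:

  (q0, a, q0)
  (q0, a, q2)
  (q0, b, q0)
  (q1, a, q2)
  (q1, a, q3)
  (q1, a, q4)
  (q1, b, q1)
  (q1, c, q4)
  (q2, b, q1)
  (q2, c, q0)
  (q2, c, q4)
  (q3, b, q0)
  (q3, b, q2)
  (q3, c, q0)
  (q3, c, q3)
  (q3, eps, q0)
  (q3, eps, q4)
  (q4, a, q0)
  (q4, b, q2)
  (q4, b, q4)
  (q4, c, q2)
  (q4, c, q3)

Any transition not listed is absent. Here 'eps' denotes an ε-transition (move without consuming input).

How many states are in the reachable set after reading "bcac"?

0

Start in {q0}.
Read 'b': q0→{q0}; now {q0}.
Read 'c': q0→∅; now ∅.
The set is empty and remains empty for the remaining 2 symbols.
That set has 0 states.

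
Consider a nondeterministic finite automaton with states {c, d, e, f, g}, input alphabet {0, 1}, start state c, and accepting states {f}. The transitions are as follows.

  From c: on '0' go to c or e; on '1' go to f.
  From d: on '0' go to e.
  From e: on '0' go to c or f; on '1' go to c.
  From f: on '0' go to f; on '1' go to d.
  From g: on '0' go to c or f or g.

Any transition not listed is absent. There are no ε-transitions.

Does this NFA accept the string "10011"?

No

Start in {c}.
Read '1': {c} → {f}.
Read '0': {f} → {f}.
Read '0': {f} → {f}.
Read '1': {f} → {d}.
Read '1': {d} → ∅.
The final set ∅ contains no accepting state.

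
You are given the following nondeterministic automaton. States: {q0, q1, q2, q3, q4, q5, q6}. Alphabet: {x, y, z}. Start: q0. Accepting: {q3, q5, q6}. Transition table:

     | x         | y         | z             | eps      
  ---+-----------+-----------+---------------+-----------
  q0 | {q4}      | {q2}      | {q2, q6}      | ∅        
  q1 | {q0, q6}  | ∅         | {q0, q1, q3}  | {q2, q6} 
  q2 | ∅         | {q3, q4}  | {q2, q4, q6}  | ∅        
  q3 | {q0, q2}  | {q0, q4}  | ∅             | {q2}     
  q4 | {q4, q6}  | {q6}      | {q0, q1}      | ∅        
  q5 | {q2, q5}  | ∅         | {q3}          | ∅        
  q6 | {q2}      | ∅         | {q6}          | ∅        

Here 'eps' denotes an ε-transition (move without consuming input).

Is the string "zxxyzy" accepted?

Start in {q0}.
Read 'z': {q0} → {q2, q6}.
Read 'x': {q2, q6} → {q2}.
Read 'x': {q2} → ∅.
The set is empty and remains empty for the remaining 3 symbols.
The final set ∅ contains no accepting state.

No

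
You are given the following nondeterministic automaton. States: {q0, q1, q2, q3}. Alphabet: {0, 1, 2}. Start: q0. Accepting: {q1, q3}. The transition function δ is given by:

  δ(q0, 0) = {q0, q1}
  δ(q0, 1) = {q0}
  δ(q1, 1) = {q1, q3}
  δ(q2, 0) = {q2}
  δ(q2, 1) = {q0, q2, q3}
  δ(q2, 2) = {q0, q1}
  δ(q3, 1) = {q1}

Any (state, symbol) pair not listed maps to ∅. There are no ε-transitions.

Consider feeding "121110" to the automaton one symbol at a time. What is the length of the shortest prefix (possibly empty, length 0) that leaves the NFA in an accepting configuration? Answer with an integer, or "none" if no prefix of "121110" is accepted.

none

Start in {q0}.
Read '1': {q0} → {q0}.
Read '2': {q0} → ∅.
The set is empty and remains empty for the remaining 4 symbols.
No reachable set along the way intersects F.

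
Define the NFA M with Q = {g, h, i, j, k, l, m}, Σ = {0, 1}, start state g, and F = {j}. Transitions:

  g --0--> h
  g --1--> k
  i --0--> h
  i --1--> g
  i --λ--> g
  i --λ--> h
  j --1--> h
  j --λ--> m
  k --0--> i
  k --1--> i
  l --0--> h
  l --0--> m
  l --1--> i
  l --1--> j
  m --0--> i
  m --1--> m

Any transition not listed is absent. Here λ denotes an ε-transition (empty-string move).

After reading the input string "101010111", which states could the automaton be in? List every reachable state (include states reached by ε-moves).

{g, h, i, k}

Start in {g}.
Read '1': g→{k}; now {k}.
Read '0': k→{i}; union {i}; ε-closure = {g, h, i}.
Read '1': g→{k}, h→∅, i→{g}; now {g, k}.
Read '0': g→{h}, k→{i}; union {h, i}; ε-closure = {g, h, i}.
Read '1': g→{k}, h→∅, i→{g}; now {g, k}.
Read '0': g→{h}, k→{i}; union {h, i}; ε-closure = {g, h, i}.
Read '1': g→{k}, h→∅, i→{g}; now {g, k}.
Read '1': g→{k}, k→{i}; union {i, k}; ε-closure = {g, h, i, k}.
Read '1': g→{k}, h→∅, i→{g}, k→{i}; union {g, i, k}; ε-closure = {g, h, i, k}.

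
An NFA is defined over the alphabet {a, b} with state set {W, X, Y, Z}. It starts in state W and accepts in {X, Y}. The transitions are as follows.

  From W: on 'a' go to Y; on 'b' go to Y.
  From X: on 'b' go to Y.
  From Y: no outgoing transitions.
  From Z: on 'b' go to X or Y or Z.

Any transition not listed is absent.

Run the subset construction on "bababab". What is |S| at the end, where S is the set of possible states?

Start in {W}.
Read 'b': W→{Y}; now {Y}.
Read 'a': Y→∅; now ∅.
The set is empty and remains empty for the remaining 5 symbols.
That set has 0 states.

0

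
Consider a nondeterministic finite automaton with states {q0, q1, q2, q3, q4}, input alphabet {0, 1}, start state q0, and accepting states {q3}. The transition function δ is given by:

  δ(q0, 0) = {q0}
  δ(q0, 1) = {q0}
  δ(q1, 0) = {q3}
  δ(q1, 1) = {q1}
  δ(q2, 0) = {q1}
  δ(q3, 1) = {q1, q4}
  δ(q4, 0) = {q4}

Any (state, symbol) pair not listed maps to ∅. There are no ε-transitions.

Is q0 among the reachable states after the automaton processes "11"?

Yes

Start in {q0}.
Read '1': q0→{q0}; now {q0}.
Read '1': q0→{q0}; now {q0}.
State q0 is in {q0}.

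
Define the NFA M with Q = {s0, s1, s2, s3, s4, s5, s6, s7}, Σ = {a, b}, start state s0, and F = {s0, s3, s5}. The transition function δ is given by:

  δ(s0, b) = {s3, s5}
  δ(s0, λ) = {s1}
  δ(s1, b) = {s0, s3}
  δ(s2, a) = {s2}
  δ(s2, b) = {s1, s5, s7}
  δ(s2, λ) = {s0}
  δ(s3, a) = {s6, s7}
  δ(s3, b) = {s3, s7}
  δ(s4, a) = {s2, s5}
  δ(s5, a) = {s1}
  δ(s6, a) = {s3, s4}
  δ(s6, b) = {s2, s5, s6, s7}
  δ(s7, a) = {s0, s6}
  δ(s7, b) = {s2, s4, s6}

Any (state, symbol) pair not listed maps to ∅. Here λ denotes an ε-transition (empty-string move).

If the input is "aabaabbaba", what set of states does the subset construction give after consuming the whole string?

∅

Start: ε-closure({s0}) = {s0, s1}.
Read 'a': s0→∅, s1→∅; now ∅.
The set is empty and remains empty for the remaining 9 symbols.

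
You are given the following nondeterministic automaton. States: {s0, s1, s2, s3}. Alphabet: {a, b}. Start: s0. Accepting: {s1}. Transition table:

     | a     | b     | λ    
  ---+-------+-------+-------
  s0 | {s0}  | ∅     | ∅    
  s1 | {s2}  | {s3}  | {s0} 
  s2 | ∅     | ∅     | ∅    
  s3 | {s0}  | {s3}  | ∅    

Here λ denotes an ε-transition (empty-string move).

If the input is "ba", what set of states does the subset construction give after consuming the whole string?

∅

Start in {s0}.
Read 'b': s0→∅; now ∅.
The set is empty and remains empty for the remaining 1 symbol.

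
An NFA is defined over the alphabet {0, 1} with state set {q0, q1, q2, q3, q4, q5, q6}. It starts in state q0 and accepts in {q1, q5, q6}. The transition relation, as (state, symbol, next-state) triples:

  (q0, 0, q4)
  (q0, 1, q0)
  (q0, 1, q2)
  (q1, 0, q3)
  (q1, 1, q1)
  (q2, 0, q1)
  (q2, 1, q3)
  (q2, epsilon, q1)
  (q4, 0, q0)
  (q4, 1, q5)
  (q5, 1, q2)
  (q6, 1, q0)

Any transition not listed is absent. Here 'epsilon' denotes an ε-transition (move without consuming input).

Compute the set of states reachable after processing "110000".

Start in {q0}.
Read '1': q0→{q0, q2}; union {q0, q2}; ε-closure = {q0, q1, q2}.
Read '1': q0→{q0, q2}, q1→{q1}, q2→{q3}; now {q0, q1, q2, q3}.
Read '0': q0→{q4}, q1→{q3}, q2→{q1}, q3→∅; now {q1, q3, q4}.
Read '0': q1→{q3}, q3→∅, q4→{q0}; now {q0, q3}.
Read '0': q0→{q4}, q3→∅; now {q4}.
Read '0': q4→{q0}; now {q0}.

{q0}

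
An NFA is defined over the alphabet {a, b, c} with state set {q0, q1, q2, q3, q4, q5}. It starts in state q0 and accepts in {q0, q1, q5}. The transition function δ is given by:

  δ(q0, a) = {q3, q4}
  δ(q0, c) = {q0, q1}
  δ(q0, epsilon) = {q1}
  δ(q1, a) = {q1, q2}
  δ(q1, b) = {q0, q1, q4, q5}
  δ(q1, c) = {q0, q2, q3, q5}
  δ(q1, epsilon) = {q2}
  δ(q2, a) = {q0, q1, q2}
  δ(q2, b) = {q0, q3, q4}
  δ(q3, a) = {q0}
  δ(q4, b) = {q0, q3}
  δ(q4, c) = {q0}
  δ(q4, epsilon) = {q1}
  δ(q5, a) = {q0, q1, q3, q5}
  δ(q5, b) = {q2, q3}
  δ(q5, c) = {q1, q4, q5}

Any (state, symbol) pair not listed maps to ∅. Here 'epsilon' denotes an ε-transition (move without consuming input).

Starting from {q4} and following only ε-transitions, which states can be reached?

{q1, q2, q4}

Begin with {q4}.
ε-move q4 → q1; add q1.
ε-move q1 → q2; add q2.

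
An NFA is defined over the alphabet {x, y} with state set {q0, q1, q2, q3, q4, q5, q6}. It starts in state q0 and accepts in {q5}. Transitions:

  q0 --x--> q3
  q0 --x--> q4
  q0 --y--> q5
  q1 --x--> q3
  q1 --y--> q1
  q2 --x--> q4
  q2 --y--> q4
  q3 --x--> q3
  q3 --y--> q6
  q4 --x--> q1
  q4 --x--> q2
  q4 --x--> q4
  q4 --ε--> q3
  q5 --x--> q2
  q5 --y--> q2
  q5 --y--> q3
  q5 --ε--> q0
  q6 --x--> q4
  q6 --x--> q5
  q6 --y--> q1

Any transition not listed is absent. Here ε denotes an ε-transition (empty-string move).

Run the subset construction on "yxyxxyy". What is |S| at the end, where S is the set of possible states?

Start in {q0}.
Read 'y': q0→{q5}; union {q5}; ε-closure = {q0, q5}.
Read 'x': q0→{q3, q4}, q5→{q2}; now {q2, q3, q4}.
Read 'y': q2→{q4}, q3→{q6}, q4→∅; union {q4, q6}; ε-closure = {q3, q4, q6}.
Read 'x': q3→{q3}, q4→{q1, q2, q4}, q6→{q4, q5}; union {q1, q2, q3, q4, q5}; ε-closure = {q0, q1, q2, q3, q4, q5}.
Read 'x': q0→{q3, q4}, q1→{q3}, q2→{q4}, q3→{q3}, q4→{q1, q2, q4}, q5→{q2}; now {q1, q2, q3, q4}.
Read 'y': q1→{q1}, q2→{q4}, q3→{q6}, q4→∅; union {q1, q4, q6}; ε-closure = {q1, q3, q4, q6}.
Read 'y': q1→{q1}, q3→{q6}, q4→∅, q6→{q1}; now {q1, q6}.
That set has 2 states.

2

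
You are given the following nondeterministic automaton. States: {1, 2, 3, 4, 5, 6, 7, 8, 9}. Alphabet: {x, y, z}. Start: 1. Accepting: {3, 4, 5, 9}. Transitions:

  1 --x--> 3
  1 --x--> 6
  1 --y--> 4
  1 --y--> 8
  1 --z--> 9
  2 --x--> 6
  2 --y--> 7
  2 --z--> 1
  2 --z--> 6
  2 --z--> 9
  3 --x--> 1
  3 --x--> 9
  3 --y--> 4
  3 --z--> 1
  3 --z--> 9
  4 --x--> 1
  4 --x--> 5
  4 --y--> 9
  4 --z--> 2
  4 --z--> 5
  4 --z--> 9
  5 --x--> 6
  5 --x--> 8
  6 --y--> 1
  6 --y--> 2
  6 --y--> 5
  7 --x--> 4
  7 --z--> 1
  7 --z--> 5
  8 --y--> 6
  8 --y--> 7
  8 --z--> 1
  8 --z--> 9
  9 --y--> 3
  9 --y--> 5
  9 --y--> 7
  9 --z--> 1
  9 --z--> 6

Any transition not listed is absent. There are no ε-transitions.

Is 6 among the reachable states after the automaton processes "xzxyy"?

No

Start in {1}.
Read 'x': {1} → {3, 6}.
Read 'z': {3, 6} → {1, 9}.
Read 'x': {1, 9} → {3, 6}.
Read 'y': {3, 6} → {1, 2, 4, 5}.
Read 'y': {1, 2, 4, 5} → {4, 7, 8, 9}.
State 6 is not in {4, 7, 8, 9}.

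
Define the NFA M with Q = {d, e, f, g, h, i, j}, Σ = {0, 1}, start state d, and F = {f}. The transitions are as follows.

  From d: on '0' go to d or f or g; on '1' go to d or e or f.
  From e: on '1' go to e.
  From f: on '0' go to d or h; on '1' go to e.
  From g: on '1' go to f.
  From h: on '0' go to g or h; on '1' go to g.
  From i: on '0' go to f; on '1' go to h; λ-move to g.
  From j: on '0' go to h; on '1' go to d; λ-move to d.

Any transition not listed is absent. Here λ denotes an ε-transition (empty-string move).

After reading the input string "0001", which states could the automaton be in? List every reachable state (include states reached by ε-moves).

Start in {d}.
Read '0': d→{d, f, g}; now {d, f, g}.
Read '0': d→{d, f, g}, f→{d, h}, g→∅; now {d, f, g, h}.
Read '0': d→{d, f, g}, f→{d, h}, g→∅, h→{g, h}; now {d, f, g, h}.
Read '1': d→{d, e, f}, f→{e}, g→{f}, h→{g}; now {d, e, f, g}.

{d, e, f, g}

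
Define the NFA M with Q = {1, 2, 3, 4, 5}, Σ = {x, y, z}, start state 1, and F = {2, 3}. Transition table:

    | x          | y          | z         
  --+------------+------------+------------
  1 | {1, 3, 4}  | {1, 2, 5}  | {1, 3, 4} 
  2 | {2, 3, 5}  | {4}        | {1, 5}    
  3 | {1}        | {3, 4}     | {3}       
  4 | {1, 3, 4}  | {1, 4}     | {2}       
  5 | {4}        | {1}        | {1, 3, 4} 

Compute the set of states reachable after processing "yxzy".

{1, 2, 3, 4, 5}

Start in {1}.
Read 'y': 1→{1, 2, 5}; now {1, 2, 5}.
Read 'x': 1→{1, 3, 4}, 2→{2, 3, 5}, 5→{4}; now {1, 2, 3, 4, 5}.
Read 'z': 1→{1, 3, 4}, 2→{1, 5}, 3→{3}, 4→{2}, 5→{1, 3, 4}; now {1, 2, 3, 4, 5}.
Read 'y': 1→{1, 2, 5}, 2→{4}, 3→{3, 4}, 4→{1, 4}, 5→{1}; now {1, 2, 3, 4, 5}.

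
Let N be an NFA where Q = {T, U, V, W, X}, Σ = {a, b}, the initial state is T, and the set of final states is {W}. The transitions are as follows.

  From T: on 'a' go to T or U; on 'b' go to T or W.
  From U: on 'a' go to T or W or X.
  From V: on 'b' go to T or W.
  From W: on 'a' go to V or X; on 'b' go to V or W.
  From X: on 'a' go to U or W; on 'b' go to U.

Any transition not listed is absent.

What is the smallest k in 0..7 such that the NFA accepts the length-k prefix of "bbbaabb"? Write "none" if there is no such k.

1

Start in {T}.
Read 'b': {T} → {T, W}.
None of the earlier sets intersect F, but {T, W} does.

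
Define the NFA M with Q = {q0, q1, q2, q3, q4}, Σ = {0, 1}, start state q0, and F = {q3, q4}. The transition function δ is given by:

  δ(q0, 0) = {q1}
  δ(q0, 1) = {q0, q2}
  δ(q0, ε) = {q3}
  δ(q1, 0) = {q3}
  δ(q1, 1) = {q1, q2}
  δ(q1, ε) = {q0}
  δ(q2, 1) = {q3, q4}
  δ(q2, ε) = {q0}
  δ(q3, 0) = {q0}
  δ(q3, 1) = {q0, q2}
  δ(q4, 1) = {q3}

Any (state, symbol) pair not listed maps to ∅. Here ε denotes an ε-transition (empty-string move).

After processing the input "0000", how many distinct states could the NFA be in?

Start: ε-closure({q0}) = {q0, q3}.
Read '0': q0→{q1}, q3→{q0}; union {q0, q1}; ε-closure = {q0, q1, q3}.
Read '0': q0→{q1}, q1→{q3}, q3→{q0}; now {q0, q1, q3}.
Read '0': q0→{q1}, q1→{q3}, q3→{q0}; now {q0, q1, q3}.
Read '0': q0→{q1}, q1→{q3}, q3→{q0}; now {q0, q1, q3}.
That set has 3 states.

3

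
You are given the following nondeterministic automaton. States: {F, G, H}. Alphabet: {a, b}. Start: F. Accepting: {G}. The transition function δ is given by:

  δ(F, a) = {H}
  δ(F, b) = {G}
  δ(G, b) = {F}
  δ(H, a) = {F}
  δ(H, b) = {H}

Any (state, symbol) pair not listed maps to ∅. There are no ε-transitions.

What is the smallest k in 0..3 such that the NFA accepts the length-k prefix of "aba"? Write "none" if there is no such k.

none

Start in {F}.
Read 'a': {F} → {H}.
Read 'b': {H} → {H}.
Read 'a': {H} → {F}.
No reachable set along the way intersects F.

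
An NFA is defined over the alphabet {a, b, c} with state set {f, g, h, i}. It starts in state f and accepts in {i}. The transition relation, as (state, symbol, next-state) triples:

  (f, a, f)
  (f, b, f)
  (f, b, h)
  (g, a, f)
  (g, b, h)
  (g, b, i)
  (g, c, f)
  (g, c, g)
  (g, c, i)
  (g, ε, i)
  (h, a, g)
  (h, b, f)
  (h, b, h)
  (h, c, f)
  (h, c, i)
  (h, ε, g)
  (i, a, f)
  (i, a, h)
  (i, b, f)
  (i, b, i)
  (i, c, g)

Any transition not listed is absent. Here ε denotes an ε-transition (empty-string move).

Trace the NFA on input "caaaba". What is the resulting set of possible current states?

∅

Start in {f}.
Read 'c': f→∅; now ∅.
The set is empty and remains empty for the remaining 5 symbols.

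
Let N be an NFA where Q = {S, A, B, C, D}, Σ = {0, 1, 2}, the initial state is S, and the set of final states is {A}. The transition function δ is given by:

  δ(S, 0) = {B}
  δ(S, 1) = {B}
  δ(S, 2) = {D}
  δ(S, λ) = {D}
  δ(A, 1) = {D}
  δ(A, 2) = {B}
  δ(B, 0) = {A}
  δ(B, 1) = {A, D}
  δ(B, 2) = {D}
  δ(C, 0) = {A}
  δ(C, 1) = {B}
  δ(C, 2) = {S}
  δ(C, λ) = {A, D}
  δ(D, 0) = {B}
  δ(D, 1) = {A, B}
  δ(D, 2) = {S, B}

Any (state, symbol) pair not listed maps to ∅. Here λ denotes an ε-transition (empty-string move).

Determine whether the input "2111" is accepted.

Yes

Start: ε-closure({S}) = {S, D}.
Read '2': {S, D} → {S, B, D}.
Read '1': {S, B, D} → {A, B, D}.
Read '1': {A, B, D} → {A, B, D}.
Read '1': {A, B, D} → {A, B, D}.
The final set {A, B, D} contains the accepting state A.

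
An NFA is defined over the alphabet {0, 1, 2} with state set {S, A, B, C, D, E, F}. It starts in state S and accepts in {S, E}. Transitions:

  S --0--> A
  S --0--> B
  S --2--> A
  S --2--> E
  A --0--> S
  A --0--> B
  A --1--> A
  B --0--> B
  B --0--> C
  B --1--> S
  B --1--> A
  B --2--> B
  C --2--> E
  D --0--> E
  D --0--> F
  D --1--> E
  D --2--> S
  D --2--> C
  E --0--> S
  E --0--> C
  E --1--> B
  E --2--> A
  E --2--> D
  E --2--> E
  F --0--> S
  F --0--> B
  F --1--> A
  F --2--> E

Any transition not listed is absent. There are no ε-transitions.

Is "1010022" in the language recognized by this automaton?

No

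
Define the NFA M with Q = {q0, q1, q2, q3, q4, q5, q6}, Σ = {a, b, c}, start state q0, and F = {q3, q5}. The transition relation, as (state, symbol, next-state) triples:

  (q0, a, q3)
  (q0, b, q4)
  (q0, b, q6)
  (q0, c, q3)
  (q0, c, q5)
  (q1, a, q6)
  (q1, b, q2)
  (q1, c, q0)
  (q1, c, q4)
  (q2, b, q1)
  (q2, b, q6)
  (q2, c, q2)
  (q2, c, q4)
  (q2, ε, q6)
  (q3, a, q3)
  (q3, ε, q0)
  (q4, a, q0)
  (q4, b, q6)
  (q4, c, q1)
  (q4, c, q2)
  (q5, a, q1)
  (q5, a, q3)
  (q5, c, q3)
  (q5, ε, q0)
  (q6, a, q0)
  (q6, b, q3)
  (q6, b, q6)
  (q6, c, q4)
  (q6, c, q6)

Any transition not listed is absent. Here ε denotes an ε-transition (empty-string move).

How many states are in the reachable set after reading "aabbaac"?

3

Start in {q0}.
Read 'a': {q0} → {q0, q3}.
Read 'a': {q0, q3} → {q0, q3}.
Read 'b': {q0, q3} → {q4, q6}.
Read 'b': {q4, q6} → {q0, q3, q6}.
Read 'a': {q0, q3, q6} → {q0, q3}.
Read 'a': {q0, q3} → {q0, q3}.
Read 'c': {q0, q3} → {q0, q3, q5}.
That set has 3 states.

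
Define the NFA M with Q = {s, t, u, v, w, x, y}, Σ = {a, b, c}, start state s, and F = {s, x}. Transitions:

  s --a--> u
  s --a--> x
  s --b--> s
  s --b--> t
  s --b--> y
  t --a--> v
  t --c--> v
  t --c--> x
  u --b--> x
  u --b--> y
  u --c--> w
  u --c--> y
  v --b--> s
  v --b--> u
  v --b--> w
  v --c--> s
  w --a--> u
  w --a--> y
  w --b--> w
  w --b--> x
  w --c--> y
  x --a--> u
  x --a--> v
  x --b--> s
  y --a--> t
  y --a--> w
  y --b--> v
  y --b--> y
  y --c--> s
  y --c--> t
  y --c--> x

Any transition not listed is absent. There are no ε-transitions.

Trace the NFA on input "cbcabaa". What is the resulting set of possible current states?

∅

Start in {s}.
Read 'c': {s} → ∅.
The set is empty and remains empty for the remaining 6 symbols.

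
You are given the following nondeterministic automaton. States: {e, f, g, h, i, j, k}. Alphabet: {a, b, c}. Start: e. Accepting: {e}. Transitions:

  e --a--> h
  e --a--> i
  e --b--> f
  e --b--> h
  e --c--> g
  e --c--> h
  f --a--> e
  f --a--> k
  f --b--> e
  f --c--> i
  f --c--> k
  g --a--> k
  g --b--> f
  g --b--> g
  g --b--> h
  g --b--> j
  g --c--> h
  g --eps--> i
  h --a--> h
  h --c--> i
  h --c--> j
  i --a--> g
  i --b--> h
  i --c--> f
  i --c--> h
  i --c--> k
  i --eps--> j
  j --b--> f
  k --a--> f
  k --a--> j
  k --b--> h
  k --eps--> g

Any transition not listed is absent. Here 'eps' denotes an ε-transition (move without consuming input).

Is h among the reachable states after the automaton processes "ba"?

Yes

Start in {e}.
Read 'b': {e} → {f, h}.
Read 'a': {f, h} → {e, g, h, i, j, k}.
State h is in {e, g, h, i, j, k}.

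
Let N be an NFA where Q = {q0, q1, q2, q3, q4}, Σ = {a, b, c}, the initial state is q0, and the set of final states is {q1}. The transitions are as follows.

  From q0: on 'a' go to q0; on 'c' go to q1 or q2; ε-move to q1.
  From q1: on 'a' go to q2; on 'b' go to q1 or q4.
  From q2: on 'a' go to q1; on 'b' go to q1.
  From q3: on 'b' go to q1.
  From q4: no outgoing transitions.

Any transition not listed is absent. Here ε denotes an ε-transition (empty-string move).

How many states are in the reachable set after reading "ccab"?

0

Start: ε-closure({q0}) = {q0, q1}.
Read 'c': q0→{q1, q2}, q1→∅; now {q1, q2}.
Read 'c': q1→∅, q2→∅; now ∅.
The set is empty and remains empty for the remaining 2 symbols.
That set has 0 states.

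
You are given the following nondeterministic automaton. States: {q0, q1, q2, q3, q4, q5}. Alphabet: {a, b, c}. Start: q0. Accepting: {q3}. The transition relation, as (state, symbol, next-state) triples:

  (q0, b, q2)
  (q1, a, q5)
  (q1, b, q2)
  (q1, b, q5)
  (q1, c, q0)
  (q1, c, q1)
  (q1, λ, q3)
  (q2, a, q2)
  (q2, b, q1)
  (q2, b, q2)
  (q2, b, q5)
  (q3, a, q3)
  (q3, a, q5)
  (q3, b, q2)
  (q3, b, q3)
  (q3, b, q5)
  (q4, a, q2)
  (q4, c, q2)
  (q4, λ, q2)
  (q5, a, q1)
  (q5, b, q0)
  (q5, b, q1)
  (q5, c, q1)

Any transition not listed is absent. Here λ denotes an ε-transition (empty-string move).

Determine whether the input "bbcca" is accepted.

Yes

Start in {q0}.
Read 'b': q0→{q2}; now {q2}.
Read 'b': q2→{q1, q2, q5}; union {q1, q2, q5}; ε-closure = {q1, q2, q3, q5}.
Read 'c': q1→{q0, q1}, q2→∅, q3→∅, q5→{q1}; union {q0, q1}; ε-closure = {q0, q1, q3}.
Read 'c': q0→∅, q1→{q0, q1}, q3→∅; union {q0, q1}; ε-closure = {q0, q1, q3}.
Read 'a': q0→∅, q1→{q5}, q3→{q3, q5}; now {q3, q5}.
The final set {q3, q5} contains the accepting state q3.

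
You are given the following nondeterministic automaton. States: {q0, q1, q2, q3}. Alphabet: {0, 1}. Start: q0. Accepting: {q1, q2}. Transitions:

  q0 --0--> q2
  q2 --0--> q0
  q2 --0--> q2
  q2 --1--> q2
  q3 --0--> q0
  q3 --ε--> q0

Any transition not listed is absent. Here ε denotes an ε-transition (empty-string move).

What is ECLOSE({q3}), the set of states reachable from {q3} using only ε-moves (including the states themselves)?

{q0, q3}

Begin with {q3}.
ε-move q3 → q0; add q0.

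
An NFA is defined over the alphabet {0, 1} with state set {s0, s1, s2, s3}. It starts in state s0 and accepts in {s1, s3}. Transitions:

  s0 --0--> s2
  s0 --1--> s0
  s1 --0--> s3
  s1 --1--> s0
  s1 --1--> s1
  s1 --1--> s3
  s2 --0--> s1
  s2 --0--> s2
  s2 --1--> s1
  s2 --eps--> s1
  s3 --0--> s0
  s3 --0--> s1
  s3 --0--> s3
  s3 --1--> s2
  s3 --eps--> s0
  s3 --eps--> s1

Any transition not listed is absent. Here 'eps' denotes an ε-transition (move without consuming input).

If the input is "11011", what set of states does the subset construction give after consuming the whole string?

Start in {s0}.
Read '1': s0→{s0}; now {s0}.
Read '1': s0→{s0}; now {s0}.
Read '0': s0→{s2}; union {s2}; ε-closure = {s1, s2}.
Read '1': s1→{s0, s1, s3}, s2→{s1}; now {s0, s1, s3}.
Read '1': s0→{s0}, s1→{s0, s1, s3}, s3→{s2}; now {s0, s1, s2, s3}.

{s0, s1, s2, s3}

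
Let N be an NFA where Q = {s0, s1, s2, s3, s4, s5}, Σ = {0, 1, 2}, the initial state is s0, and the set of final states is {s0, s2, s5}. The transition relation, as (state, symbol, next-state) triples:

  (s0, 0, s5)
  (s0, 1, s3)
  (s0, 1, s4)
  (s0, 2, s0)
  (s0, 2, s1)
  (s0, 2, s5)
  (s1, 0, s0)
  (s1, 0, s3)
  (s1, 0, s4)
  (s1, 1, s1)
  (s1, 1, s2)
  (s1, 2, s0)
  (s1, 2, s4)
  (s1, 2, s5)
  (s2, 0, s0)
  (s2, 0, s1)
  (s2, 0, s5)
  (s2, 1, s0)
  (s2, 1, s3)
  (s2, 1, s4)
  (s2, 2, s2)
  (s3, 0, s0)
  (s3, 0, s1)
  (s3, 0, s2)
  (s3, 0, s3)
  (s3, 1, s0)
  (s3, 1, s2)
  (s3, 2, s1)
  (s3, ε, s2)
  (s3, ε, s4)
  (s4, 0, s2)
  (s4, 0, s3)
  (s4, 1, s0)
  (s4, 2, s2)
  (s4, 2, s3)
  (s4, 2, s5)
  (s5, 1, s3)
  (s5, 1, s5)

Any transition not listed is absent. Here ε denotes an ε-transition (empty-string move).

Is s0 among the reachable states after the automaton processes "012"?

Start in {s0}.
Read '0': {s0} → {s5}.
Read '1': {s5} → {s2, s3, s4, s5}.
Read '2': {s2, s3, s4, s5} → {s1, s2, s3, s4, s5}.
State s0 is not in {s1, s2, s3, s4, s5}.

No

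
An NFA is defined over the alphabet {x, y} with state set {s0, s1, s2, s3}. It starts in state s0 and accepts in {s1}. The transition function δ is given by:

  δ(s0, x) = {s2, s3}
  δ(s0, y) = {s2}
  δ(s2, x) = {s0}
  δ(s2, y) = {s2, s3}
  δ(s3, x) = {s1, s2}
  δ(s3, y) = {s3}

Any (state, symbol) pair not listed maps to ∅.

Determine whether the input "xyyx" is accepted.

Start in {s0}.
Read 'x': s0→{s2, s3}; now {s2, s3}.
Read 'y': s2→{s2, s3}, s3→{s3}; now {s2, s3}.
Read 'y': s2→{s2, s3}, s3→{s3}; now {s2, s3}.
Read 'x': s2→{s0}, s3→{s1, s2}; now {s0, s1, s2}.
The final set {s0, s1, s2} contains the accepting state s1.

Yes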